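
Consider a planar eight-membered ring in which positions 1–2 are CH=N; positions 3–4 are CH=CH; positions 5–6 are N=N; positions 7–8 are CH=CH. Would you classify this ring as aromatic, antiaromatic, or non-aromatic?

The p orbitals form a continuous loop: each doubly-bonded ring atom is sp² with one p-orbital electron; each =N– nitrogen is pyridine-type (lone pair in the sp² plane, one electron in the p orbital). The ring is fully conjugated.
Adding the contributions, 4 × 2 = 8 from the 4 double-bond units.
8 is a 4n count (n = 2), so the planar conjugated ring is antiaromatic.

Antiaromatic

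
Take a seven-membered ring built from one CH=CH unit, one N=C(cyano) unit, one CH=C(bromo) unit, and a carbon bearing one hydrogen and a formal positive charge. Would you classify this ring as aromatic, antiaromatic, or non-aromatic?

The p orbitals form a continuous loop: each doubly-bonded ring atom is sp² with one p-orbital electron; each sp² =N– keeps its lone pair in-plane and puts one electron into the π system; the carbocation has an empty p orbital. The ring is fully conjugated.
π-electron count: 3 × 2 = 6 from the double-bond units + 0 from the CH(+) atom = 6.
Since 6 = 4·1 + 2, the ring meets the 4n+2 criterion.

Aromatic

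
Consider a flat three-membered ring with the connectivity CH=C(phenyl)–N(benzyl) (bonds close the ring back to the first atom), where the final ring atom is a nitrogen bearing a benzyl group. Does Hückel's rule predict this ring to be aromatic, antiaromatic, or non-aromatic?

Every ring atom contributes a p orbital perpendicular to the ring (every atom in a ring double bond is sp² and brings one electron to the p orbital; the pyrrole-type nitrogen donates its lone pair from the p orbital), so the π system is cyclic and fully conjugated.
Counting π electrons: 1 × 2 = 2 from the double-bond unit + 2 from the N(benzyl) atom = 4.
4 is a 4n count (n = 1), so the planar conjugated ring is antiaromatic.

Antiaromatic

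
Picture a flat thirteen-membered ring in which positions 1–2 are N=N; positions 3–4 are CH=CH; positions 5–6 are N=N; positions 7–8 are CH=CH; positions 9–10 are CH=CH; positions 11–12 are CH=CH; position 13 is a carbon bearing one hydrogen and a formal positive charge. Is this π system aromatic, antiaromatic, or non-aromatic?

Check conjugation: the double-bond atoms are sp², each contributing one p electron; the doubly-bonded nitrogens are pyridine-type — their lone pairs lie in the ring plane, leaving one electron in the p orbital; the carbocation has an empty p orbital — every position has a p orbital, so the cyclic π system is continuous.
Tallying contributions gives 6 × 2 = 12 from the double-bond units + 0 from the CH(+) atom = 12.
12 = 4(3); a planar, fully conjugated 4n system is antiaromatic.

Antiaromatic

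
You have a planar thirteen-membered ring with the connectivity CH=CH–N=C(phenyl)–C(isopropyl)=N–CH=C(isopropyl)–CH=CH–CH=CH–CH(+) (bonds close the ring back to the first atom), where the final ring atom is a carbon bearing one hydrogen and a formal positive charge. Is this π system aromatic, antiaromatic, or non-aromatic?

Check conjugation: every atom in a ring double bond is sp² and brings one electron to the p orbital; the doubly-bonded nitrogens are pyridine-type — their lone pairs lie in the ring plane, leaving one electron in the p orbital; the carbocation has an empty p orbital — every position has a p orbital, so the cyclic π system is continuous.
π-electron count: 6 × 2 = 12 from the double-bond units + 0 from the CH(+) atom = 12.
With 12 = 4·3 π electrons, Hückel's rule classifies the planar ring as antiaromatic.

Antiaromatic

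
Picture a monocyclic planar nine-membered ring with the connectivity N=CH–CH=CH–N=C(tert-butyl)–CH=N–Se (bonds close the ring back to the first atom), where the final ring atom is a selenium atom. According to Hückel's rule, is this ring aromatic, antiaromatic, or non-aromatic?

Check conjugation: each doubly-bonded ring atom is sp² with one p-orbital electron; the doubly-bonded nitrogens are pyridine-type — their lone pairs lie in the ring plane, leaving one electron in the p orbital; the selenium donates one lone pair from its p orbital — every position has a p orbital, so the cyclic π system is continuous.
Adding the contributions, 4 × 2 = 8 from the double-bond units + 2 from the Se atom = 10.
That gives a 4n+2 count (10, n = 2).

Aromatic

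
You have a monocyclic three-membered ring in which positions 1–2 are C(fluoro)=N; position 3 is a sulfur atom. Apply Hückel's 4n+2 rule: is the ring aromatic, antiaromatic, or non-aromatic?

Antiaromatic

All ring atoms are sp² and supply a p orbital to the ring (each doubly-bonded ring atom is sp² with one p-orbital electron; each sp² =N– keeps its lone pair in-plane and puts one electron into the π system; the sulfur donates one lone pair from its p orbital); the conjugation is uninterrupted.
π-electron count: 1 × 2 = 2 from the double-bond unit + 2 from the S atom = 4.
A 4n π count (4, n = 1) in a planar conjugated ring means antiaromatic.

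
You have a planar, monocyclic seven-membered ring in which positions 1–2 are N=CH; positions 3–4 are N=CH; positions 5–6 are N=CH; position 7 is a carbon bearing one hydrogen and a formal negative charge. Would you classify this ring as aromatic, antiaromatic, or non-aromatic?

Antiaromatic

Every ring atom contributes a p orbital perpendicular to the ring (every atom in a ring double bond is sp² and brings one electron to the p orbital; each =N– nitrogen is pyridine-type (lone pair in the sp² plane, one electron in the p orbital); the carbanion's lone pair occupies the p orbital), so the π system is cyclic and fully conjugated.
π-electron count: 3 × 2 = 6 from the double-bond units + 2 from the CH(-) atom = 8.
A 4n π count (8, n = 2) in a planar conjugated ring means antiaromatic.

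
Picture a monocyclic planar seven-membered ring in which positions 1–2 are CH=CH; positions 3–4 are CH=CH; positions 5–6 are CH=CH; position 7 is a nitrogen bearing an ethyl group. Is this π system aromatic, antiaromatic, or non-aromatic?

Antiaromatic

All ring atoms are sp² and supply a p orbital to the ring (every atom in a ring double bond is sp² and brings one electron to the p orbital; the pyrrole-type nitrogen donates its lone pair from the p orbital); the conjugation is uninterrupted.
Counting π electrons: 3 × 2 = 6 from the double-bond units + 2 from the N(ethyl) atom = 8.
With 8 = 4·2 π electrons, Hückel's rule classifies the planar ring as antiaromatic.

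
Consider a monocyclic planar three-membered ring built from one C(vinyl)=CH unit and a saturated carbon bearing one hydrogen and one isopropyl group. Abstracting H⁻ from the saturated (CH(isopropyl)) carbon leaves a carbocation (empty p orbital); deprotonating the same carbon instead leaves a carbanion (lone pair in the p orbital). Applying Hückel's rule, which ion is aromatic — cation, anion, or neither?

In either ion the ring is fully conjugated: every atom, including the new sp² carbon, supplies a p orbital.
Cation: 1 × 2 + 0 = 2 π electrons → 4(0)+2, aromatic.
Anion: 1 × 2 + 2 = 4 π electrons → 4(1), antiaromatic.

The cation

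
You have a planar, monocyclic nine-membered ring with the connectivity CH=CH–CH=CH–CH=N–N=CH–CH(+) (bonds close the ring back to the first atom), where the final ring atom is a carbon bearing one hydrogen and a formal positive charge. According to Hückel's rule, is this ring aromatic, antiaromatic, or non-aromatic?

The p orbitals form a continuous loop: each doubly-bonded ring atom is sp² with one p-orbital electron; each =N– nitrogen is pyridine-type (lone pair in the sp² plane, one electron in the p orbital); the carbocation has an empty p orbital. The ring is fully conjugated.
Adding the contributions, 4 × 2 = 8 from the double-bond units + 0 from the CH(+) atom = 8.
8 = 4(2); a planar, fully conjugated 4n system is antiaromatic.

Antiaromatic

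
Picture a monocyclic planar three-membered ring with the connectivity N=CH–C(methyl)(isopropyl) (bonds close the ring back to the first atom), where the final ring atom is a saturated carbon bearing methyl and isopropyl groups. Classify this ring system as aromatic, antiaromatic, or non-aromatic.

Non-aromatic

Because that saturated carbon is sp³ and has no p orbital in the ring π system at the C(methyl)(isopropyl) position, the π system cannot extend all the way around the ring.
Hückel's rule only applies to fully conjugated rings, so this one is simply non-aromatic.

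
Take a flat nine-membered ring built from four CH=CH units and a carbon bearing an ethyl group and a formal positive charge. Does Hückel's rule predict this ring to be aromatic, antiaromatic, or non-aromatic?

Check conjugation: every atom in a ring double bond is sp² and brings one electron to the p orbital; the carbocation has an empty p orbital — every position has a p orbital, so the cyclic π system is continuous.
Adding the contributions, 4 × 2 = 8 from the double-bond units + 0 from the C(ethyl)(+) atom = 8.
A 4n π count (8, n = 2) in a planar conjugated ring means antiaromatic.

Antiaromatic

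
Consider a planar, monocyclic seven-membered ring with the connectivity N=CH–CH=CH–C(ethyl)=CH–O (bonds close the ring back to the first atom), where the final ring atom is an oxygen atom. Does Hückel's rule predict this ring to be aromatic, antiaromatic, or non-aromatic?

Antiaromatic

All ring atoms are sp² and supply a p orbital to the ring (the double-bond atoms are sp², each contributing one p electron; each sp² =N– keeps its lone pair in-plane and puts one electron into the π system; the oxygen donates one lone pair from its p orbital); the conjugation is uninterrupted.
Tallying contributions gives 3 × 2 = 6 from the double-bond units + 2 from the O atom = 8.
8 is a 4n count (n = 2), so the planar conjugated ring is antiaromatic.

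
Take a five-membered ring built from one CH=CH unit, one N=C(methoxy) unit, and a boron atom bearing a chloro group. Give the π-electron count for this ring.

Every ring atom contributes a p orbital perpendicular to the ring (the double-bond atoms are sp², each contributing one p electron; each sp² =N– keeps its lone pair in-plane and puts one electron into the π system; the boron has an empty p orbital), so the π system is cyclic and fully conjugated.
π-electron count: 2 × 2 = 4 from the double-bond units + 0 from the B(chloro) atom = 4.

4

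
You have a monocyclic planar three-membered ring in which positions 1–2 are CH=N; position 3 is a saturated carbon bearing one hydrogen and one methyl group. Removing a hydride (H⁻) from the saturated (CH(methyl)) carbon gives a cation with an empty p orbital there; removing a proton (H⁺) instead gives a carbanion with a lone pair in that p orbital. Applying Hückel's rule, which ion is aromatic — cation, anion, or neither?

In both ions every ring atom is sp² and contributes a p orbital, so both rings are fully conjugated.
Cation: 1 × 2 + 0 = 2 π electrons → 4(0)+2, aromatic.
Anion: 1 × 2 + 2 = 4 π electrons → 4(1), antiaromatic.

The cation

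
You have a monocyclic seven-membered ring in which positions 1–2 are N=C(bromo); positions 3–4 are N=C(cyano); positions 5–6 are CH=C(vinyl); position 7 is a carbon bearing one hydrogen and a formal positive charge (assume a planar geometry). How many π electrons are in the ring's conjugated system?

6

The p orbitals form a continuous loop: the double-bond atoms are sp², each contributing one p electron; each =N– nitrogen is pyridine-type (lone pair in the sp² plane, one electron in the p orbital); the carbocation has an empty p orbital. The ring is fully conjugated.
π-electron count: 3 × 2 = 6 from the double-bond units + 0 from the CH(+) atom = 6.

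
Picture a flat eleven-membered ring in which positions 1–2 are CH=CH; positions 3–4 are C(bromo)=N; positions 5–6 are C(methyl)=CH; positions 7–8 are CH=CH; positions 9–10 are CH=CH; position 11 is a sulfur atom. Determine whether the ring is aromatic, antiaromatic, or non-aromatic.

Antiaromatic

Check conjugation: each doubly-bonded ring atom is sp² with one p-orbital electron; the doubly-bonded nitrogens are pyridine-type — their lone pairs lie in the ring plane, leaving one electron in the p orbital; the sulfur donates one lone pair from its p orbital — every position has a p orbital, so the cyclic π system is continuous.
Adding the contributions, 5 × 2 = 10 from the double-bond units + 2 from the S atom = 12.
A 4n π count (12, n = 3) in a planar conjugated ring means antiaromatic.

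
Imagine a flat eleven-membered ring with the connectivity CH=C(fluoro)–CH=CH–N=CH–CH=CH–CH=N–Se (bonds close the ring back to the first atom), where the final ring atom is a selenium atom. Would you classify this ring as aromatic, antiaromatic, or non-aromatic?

Every ring atom contributes a p orbital perpendicular to the ring (each doubly-bonded ring atom is sp² with one p-orbital electron; each =N– nitrogen is pyridine-type (lone pair in the sp² plane, one electron in the p orbital); the selenium donates one lone pair from its p orbital), so the π system is cyclic and fully conjugated.
π-electron count: 5 × 2 = 10 from the double-bond units + 2 from the Se atom = 12.
With 12 = 4·3 π electrons, Hückel's rule classifies the planar ring as antiaromatic.

Antiaromatic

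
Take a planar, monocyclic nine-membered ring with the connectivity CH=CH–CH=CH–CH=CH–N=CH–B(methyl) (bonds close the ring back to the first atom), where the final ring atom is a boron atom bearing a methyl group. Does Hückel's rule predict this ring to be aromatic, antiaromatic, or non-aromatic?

Antiaromatic

The p orbitals form a continuous loop: every atom in a ring double bond is sp² and brings one electron to the p orbital; each =N– nitrogen is pyridine-type (lone pair in the sp² plane, one electron in the p orbital); the boron has an empty p orbital. The ring is fully conjugated.
π-electron count: 4 × 2 = 8 from the double-bond units + 0 from the B(methyl) atom = 8.
8 = 4(2); a planar, fully conjugated 4n system is antiaromatic.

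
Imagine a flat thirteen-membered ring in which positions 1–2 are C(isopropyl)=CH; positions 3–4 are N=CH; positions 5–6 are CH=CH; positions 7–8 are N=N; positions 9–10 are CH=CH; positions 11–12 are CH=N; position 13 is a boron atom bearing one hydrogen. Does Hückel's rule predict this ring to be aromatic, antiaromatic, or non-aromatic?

Antiaromatic

All ring atoms are sp² and supply a p orbital to the ring (each doubly-bonded ring atom is sp² with one p-orbital electron; the doubly-bonded nitrogens are pyridine-type — their lone pairs lie in the ring plane, leaving one electron in the p orbital; the boron has an empty p orbital); the conjugation is uninterrupted.
Tallying contributions gives 6 × 2 = 12 from the double-bond units + 0 from the BH atom = 12.
A 4n π count (12, n = 3) in a planar conjugated ring means antiaromatic.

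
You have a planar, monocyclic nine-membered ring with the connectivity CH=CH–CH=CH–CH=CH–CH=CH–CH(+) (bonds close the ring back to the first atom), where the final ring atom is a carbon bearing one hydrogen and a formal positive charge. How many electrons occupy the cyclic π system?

The p orbitals form a continuous loop: each doubly-bonded ring atom is sp² with one p-orbital electron; the carbocation has an empty p orbital. The ring is fully conjugated.
π-electron count: 4 × 2 = 8 from the double-bond units + 0 from the CH(+) atom = 8.

8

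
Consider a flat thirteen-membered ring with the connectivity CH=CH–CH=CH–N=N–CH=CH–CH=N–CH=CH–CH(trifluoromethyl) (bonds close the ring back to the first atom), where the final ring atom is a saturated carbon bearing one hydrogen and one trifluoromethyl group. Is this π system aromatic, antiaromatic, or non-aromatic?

Non-aromatic

The CH(trifluoromethyl) position has four σ bonds — that saturated carbon is sp³ and has no p orbital in the ring π system — so the cyclic conjugation is interrupted.
Hückel's rule only applies to fully conjugated rings, so this one is simply non-aromatic.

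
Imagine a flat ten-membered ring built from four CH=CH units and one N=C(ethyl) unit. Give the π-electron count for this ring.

10

All ring atoms are sp² and supply a p orbital to the ring (every atom in a ring double bond is sp² and brings one electron to the p orbital; each =N– nitrogen is pyridine-type (lone pair in the sp² plane, one electron in the p orbital)); the conjugation is uninterrupted.
π-electron count: 5 × 2 = 10 from the 5 double-bond units.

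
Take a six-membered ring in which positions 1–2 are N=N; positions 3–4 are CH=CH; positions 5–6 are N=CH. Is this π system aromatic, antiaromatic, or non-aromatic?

The p orbitals form a continuous loop: the double-bond atoms are sp², each contributing one p electron; each =N– nitrogen is pyridine-type (lone pair in the sp² plane, one electron in the p orbital). The ring is fully conjugated.
π-electron count: 3 × 2 = 6 from the 3 double-bond units.
With 6 π electrons (n = 1), the Hückel 4n+2 condition holds.

Aromatic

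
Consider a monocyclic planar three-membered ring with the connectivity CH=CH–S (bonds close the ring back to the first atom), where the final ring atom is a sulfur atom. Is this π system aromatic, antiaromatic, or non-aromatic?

Antiaromatic

All ring atoms are sp² and supply a p orbital to the ring (every atom in a ring double bond is sp² and brings one electron to the p orbital; the sulfur donates one lone pair from its p orbital); the conjugation is uninterrupted.
Tallying contributions gives 1 × 2 = 2 from the double-bond unit + 2 from the S atom = 4.
With 4 = 4·1 π electrons, Hückel's rule classifies the planar ring as antiaromatic.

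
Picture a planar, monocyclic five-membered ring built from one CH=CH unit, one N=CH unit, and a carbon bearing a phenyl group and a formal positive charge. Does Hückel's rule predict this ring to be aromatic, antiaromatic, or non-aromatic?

Antiaromatic

Check conjugation: the double-bond atoms are sp², each contributing one p electron; each =N– nitrogen is pyridine-type (lone pair in the sp² plane, one electron in the p orbital); the carbocation has an empty p orbital — every position has a p orbital, so the cyclic π system is continuous.
π-electron count: 2 × 2 = 4 from the double-bond units + 0 from the C(phenyl)(+) atom = 4.
4 is a 4n count (n = 1), so the planar conjugated ring is antiaromatic.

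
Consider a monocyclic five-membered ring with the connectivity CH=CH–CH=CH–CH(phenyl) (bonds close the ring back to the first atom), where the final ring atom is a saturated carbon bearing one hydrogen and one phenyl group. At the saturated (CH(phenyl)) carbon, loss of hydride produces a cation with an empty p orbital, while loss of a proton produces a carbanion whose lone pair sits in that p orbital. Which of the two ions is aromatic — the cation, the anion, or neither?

The anion

Once that carbon is sp², every ring atom has a p orbital and both ions are fully conjugated.
Cation: 2 × 2 + 0 = 4 π electrons → 4(1), antiaromatic.
Anion: 2 × 2 + 2 = 6 π electrons → 4(1)+2, aromatic.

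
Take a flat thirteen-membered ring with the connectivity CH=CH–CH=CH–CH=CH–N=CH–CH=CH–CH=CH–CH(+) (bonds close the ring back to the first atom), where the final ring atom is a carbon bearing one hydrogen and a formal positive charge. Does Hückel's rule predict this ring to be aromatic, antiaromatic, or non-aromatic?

Antiaromatic

Every ring atom contributes a p orbital perpendicular to the ring (the double-bond atoms are sp², each contributing one p electron; each =N– nitrogen is pyridine-type (lone pair in the sp² plane, one electron in the p orbital); the carbocation has an empty p orbital), so the π system is cyclic and fully conjugated.
π-electron count: 6 × 2 = 12 from the double-bond units + 0 from the CH(+) atom = 12.
With 12 = 4·3 π electrons, Hückel's rule classifies the planar ring as antiaromatic.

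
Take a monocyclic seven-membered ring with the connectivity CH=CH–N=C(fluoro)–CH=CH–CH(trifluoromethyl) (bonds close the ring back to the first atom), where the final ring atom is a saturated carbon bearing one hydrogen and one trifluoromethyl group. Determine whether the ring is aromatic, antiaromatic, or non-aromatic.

The CH(trifluoromethyl) position has four σ bonds — that saturated carbon is sp³ and has no p orbital in the ring π system — so the cyclic conjugation is interrupted.
A ring that is not fully conjugated cannot be aromatic or antiaromatic regardless of its π-electron count.

Non-aromatic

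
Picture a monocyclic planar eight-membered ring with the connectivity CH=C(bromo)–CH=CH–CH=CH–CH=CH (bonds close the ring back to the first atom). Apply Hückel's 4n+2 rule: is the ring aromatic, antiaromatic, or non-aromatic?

Antiaromatic

Check conjugation: every atom in a ring double bond is sp² and brings one electron to the p orbital — every position has a p orbital, so the cyclic π system is continuous.
π-electron count: 4 × 2 = 8 from the 4 double-bond units.
8 is a 4n count (n = 2), so the planar conjugated ring is antiaromatic.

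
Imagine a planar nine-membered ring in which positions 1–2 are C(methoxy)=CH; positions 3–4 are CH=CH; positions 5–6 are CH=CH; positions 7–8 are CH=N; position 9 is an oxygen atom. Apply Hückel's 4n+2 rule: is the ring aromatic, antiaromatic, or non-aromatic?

Aromatic

All ring atoms are sp² and supply a p orbital to the ring (every atom in a ring double bond is sp² and brings one electron to the p orbital; each =N– nitrogen is pyridine-type (lone pair in the sp² plane, one electron in the p orbital); the oxygen donates one lone pair from its p orbital); the conjugation is uninterrupted.
Tallying contributions gives 4 × 2 = 8 from the double-bond units + 2 from the O atom = 10.
With 10 π electrons (n = 2), the Hückel 4n+2 condition holds.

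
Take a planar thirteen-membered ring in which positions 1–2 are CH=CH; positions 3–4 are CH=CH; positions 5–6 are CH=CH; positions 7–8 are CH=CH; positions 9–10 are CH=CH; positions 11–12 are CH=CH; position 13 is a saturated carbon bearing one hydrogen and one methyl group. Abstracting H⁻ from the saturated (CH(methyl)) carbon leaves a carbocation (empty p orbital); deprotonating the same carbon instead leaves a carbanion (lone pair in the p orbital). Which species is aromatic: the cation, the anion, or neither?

Both ions have a continuous loop of p orbitals — each ring atom is sp².
Cation: 6 × 2 + 0 = 12 π electrons → 4(3), antiaromatic.
Anion: 6 × 2 + 2 = 14 π electrons → 4(3)+2, aromatic.

The anion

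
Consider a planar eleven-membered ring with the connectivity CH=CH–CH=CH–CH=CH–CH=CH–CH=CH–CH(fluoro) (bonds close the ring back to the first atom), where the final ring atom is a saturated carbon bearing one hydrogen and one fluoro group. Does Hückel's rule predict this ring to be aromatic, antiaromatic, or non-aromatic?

Non-aromatic

Because that saturated carbon is sp³ and has no p orbital in the ring π system at the CH(fluoro) position, the π system cannot extend all the way around the ring.
Without a continuous loop of overlapping p orbitals the Hückel electron count never comes into play.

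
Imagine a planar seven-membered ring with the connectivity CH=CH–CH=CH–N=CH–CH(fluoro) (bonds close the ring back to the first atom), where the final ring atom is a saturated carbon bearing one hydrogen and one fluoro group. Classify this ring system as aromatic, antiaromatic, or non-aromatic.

Non-aromatic

Because that saturated carbon is sp³ and has no p orbital in the ring π system at the CH(fluoro) position, the π system cannot extend all the way around the ring.
Hückel's rule only applies to fully conjugated rings, so this one is simply non-aromatic.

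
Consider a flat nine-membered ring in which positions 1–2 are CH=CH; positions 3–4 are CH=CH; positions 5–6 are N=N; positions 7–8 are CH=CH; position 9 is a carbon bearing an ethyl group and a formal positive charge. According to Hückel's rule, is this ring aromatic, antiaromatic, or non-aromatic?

The p orbitals form a continuous loop: each doubly-bonded ring atom is sp² with one p-orbital electron; each =N– nitrogen is pyridine-type (lone pair in the sp² plane, one electron in the p orbital); the carbocation has an empty p orbital. The ring is fully conjugated.
π-electron count: 4 × 2 = 8 from the double-bond units + 0 from the C(ethyl)(+) atom = 8.
A 4n π count (8, n = 2) in a planar conjugated ring means antiaromatic.

Antiaromatic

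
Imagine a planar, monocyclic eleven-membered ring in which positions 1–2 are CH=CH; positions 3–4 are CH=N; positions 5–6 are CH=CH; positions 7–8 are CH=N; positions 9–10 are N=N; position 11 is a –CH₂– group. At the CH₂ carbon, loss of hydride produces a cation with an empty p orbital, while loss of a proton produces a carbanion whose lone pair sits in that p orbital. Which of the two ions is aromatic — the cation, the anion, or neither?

The cation

Once that carbon is sp², every ring atom has a p orbital and both ions are fully conjugated.
Cation: 5 × 2 + 0 = 10 π electrons → 4(2)+2, aromatic.
Anion: 5 × 2 + 2 = 12 π electrons → 4(3), antiaromatic.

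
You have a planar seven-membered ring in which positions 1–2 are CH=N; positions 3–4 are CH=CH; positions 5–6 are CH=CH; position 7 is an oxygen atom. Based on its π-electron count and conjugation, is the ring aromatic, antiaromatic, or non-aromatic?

Every ring atom contributes a p orbital perpendicular to the ring (the double-bond atoms are sp², each contributing one p electron; the doubly-bonded nitrogens are pyridine-type — their lone pairs lie in the ring plane, leaving one electron in the p orbital; the oxygen donates one lone pair from its p orbital), so the π system is cyclic and fully conjugated.
π-electron count: 3 × 2 = 6 from the double-bond units + 2 from the O atom = 8.
With 8 = 4·2 π electrons, Hückel's rule classifies the planar ring as antiaromatic.

Antiaromatic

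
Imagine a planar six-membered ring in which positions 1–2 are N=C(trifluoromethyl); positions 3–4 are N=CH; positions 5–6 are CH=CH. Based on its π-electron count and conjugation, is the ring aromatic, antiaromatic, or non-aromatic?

Aromatic

All ring atoms are sp² and supply a p orbital to the ring (every atom in a ring double bond is sp² and brings one electron to the p orbital; each =N– nitrogen is pyridine-type (lone pair in the sp² plane, one electron in the p orbital)); the conjugation is uninterrupted.
Counting π electrons: 3 × 2 = 6 from the 3 double-bond units.
With 6 π electrons (n = 1), the Hückel 4n+2 condition holds.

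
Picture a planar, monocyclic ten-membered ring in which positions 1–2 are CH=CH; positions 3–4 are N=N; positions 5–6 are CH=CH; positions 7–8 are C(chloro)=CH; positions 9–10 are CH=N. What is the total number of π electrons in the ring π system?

Every ring atom contributes a p orbital perpendicular to the ring (each doubly-bonded ring atom is sp² with one p-orbital electron; the doubly-bonded nitrogens are pyridine-type — their lone pairs lie in the ring plane, leaving one electron in the p orbital), so the π system is cyclic and fully conjugated.
Adding the contributions, 5 × 2 = 10 from the 5 double-bond units.

10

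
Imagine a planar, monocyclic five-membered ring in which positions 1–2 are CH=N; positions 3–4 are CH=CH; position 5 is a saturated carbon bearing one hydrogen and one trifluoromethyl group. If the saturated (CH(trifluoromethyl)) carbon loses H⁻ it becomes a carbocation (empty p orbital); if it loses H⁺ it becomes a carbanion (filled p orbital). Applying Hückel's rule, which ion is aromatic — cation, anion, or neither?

Once that carbon is sp², every ring atom has a p orbital and both ions are fully conjugated.
Cation: 2 × 2 + 0 = 4 π electrons → 4(1), antiaromatic.
Anion: 2 × 2 + 2 = 6 π electrons → 4(1)+2, aromatic.

The anion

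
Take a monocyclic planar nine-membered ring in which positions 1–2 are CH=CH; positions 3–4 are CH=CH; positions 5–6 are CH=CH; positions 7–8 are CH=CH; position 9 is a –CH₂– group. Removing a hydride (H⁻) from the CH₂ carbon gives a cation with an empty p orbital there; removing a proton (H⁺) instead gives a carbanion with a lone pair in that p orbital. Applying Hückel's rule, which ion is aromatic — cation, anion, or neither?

In both ions every ring atom is sp² and contributes a p orbital, so both rings are fully conjugated.
Cation: 4 × 2 + 0 = 8 π electrons → 4(2), antiaromatic.
Anion: 4 × 2 + 2 = 10 π electrons → 4(2)+2, aromatic.

The anion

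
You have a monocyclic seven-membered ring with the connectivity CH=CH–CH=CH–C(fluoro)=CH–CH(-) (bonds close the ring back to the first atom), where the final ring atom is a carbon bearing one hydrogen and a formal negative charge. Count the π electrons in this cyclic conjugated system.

Every ring atom contributes a p orbital perpendicular to the ring (each doubly-bonded ring atom is sp² with one p-orbital electron; the carbanion's lone pair occupies the p orbital), so the π system is cyclic and fully conjugated.
Adding the contributions, 3 × 2 = 6 from the double-bond units + 2 from the CH(-) atom = 8.

8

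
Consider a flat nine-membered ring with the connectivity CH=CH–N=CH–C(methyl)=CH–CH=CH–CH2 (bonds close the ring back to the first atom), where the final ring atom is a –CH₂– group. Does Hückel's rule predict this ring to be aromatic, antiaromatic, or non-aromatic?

At the CH2 position, the tetrahedral CH₂ carbon is sp³ and has no p orbital in the ring π system; the ring's p-orbital overlap is broken there.
Without a continuous loop of overlapping p orbitals the Hückel electron count never comes into play.

Non-aromatic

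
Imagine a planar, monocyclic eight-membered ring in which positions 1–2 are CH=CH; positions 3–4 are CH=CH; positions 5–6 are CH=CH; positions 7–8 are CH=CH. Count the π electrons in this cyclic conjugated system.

Every ring atom contributes a p orbital perpendicular to the ring (the double-bond atoms are sp², each contributing one p electron), so the π system is cyclic and fully conjugated.
Adding the contributions, 4 × 2 = 8 from the 4 double-bond units.
(The species described is cyclooctatetraene.)

8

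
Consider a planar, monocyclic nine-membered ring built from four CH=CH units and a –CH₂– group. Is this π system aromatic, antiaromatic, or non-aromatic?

Non-aromatic

The CH2 position has four σ bonds — the tetrahedral CH₂ carbon is sp³ and has no p orbital in the ring π system — so the cyclic conjugation is interrupted.
A ring that is not fully conjugated cannot be aromatic or antiaromatic regardless of its π-electron count.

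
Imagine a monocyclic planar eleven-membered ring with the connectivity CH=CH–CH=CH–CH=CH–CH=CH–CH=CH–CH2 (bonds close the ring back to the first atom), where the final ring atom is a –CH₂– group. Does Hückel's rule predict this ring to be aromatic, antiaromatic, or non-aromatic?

The CH2 position has four σ bonds — the tetrahedral CH₂ carbon is sp³ and has no p orbital in the ring π system — so the cyclic conjugation is interrupted.
Without a continuous loop of overlapping p orbitals the Hückel electron count never comes into play.

Non-aromatic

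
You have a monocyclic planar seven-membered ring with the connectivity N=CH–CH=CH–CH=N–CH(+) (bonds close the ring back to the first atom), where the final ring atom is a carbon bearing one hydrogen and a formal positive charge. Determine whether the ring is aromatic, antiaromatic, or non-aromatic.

Aromatic

All ring atoms are sp² and supply a p orbital to the ring (every atom in a ring double bond is sp² and brings one electron to the p orbital; each sp² =N– keeps its lone pair in-plane and puts one electron into the π system; the carbocation has an empty p orbital); the conjugation is uninterrupted.
Adding the contributions, 3 × 2 = 6 from the double-bond units + 0 from the CH(+) atom = 6.
That gives a 4n+2 count (6, n = 1).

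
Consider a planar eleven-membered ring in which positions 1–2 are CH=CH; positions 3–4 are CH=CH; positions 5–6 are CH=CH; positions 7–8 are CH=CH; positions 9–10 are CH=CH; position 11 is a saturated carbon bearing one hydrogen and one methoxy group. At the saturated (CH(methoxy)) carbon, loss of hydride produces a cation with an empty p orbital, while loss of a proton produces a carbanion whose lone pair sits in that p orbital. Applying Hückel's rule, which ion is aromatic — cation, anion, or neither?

The cation

In either ion the ring is fully conjugated: every atom, including the new sp² carbon, supplies a p orbital.
Cation: 5 × 2 + 0 = 10 π electrons → 4(2)+2, aromatic.
Anion: 5 × 2 + 2 = 12 π electrons → 4(3), antiaromatic.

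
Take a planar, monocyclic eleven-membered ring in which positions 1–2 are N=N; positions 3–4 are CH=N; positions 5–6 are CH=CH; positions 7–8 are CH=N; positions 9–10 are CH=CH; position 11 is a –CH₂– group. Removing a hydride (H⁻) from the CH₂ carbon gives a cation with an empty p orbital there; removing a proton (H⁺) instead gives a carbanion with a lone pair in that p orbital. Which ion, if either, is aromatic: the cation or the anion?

The cation

Both ions have a continuous loop of p orbitals — each ring atom is sp².
Cation: 5 × 2 + 0 = 10 π electrons → 4(2)+2, aromatic.
Anion: 5 × 2 + 2 = 12 π electrons → 4(3), antiaromatic.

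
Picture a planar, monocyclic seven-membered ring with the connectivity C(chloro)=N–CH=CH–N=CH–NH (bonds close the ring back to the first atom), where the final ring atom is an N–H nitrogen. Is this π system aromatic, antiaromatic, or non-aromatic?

All ring atoms are sp² and supply a p orbital to the ring (every atom in a ring double bond is sp² and brings one electron to the p orbital; each sp² =N– keeps its lone pair in-plane and puts one electron into the π system; the pyrrole-type nitrogen donates its lone pair from the p orbital); the conjugation is uninterrupted.
Counting π electrons: 3 × 2 = 6 from the double-bond units + 2 from the NH atom = 8.
8 = 4(2); a planar, fully conjugated 4n system is antiaromatic.

Antiaromatic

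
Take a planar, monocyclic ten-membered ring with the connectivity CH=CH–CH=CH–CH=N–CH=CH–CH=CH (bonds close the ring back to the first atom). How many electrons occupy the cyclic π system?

10

Every ring atom contributes a p orbital perpendicular to the ring (each doubly-bonded ring atom is sp² with one p-orbital electron; the doubly-bonded nitrogens are pyridine-type — their lone pairs lie in the ring plane, leaving one electron in the p orbital), so the π system is cyclic and fully conjugated.
π-electron count: 5 × 2 = 10 from the 5 double-bond units.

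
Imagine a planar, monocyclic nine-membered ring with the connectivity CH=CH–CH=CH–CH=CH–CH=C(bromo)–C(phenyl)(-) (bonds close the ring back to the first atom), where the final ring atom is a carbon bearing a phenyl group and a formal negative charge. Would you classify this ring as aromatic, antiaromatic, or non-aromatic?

The p orbitals form a continuous loop: each doubly-bonded ring atom is sp² with one p-orbital electron; the carbanion's lone pair occupies the p orbital. The ring is fully conjugated.
Adding the contributions, 4 × 2 = 8 from the double-bond units + 2 from the C(phenyl)(-) atom = 10.
That gives a 4n+2 count (10, n = 2).

Aromatic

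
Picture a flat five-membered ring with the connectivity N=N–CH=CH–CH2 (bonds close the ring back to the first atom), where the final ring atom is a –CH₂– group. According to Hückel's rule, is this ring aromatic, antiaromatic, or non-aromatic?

Non-aromatic

At the CH2 position, the tetrahedral CH₂ carbon is sp³ and has no p orbital in the ring π system; the ring's p-orbital overlap is broken there.
Broken conjugation rules out both aromaticity and antiaromaticity.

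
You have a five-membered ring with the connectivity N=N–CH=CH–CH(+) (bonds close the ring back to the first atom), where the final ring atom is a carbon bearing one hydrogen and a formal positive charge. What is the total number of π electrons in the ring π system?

4

The p orbitals form a continuous loop: each doubly-bonded ring atom is sp² with one p-orbital electron; each sp² =N– keeps its lone pair in-plane and puts one electron into the π system; the carbocation has an empty p orbital. The ring is fully conjugated.
π-electron count: 2 × 2 = 4 from the double-bond units + 0 from the CH(+) atom = 4.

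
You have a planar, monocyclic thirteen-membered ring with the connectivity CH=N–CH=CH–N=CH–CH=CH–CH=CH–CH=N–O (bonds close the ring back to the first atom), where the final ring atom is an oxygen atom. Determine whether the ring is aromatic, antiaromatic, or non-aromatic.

Aromatic

Check conjugation: each doubly-bonded ring atom is sp² with one p-orbital electron; each sp² =N– keeps its lone pair in-plane and puts one electron into the π system; the oxygen donates one lone pair from its p orbital — every position has a p orbital, so the cyclic π system is continuous.
π-electron count: 6 × 2 = 12 from the double-bond units + 2 from the O atom = 14.
Since 14 = 4·3 + 2, the ring meets the 4n+2 criterion.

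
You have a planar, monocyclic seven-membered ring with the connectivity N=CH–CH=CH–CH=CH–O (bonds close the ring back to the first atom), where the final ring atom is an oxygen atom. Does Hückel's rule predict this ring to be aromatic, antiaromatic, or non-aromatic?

Antiaromatic

The p orbitals form a continuous loop: the double-bond atoms are sp², each contributing one p electron; each =N– nitrogen is pyridine-type (lone pair in the sp² plane, one electron in the p orbital); the oxygen donates one lone pair from its p orbital. The ring is fully conjugated.
Adding the contributions, 3 × 2 = 6 from the double-bond units + 2 from the O atom = 8.
A 4n π count (8, n = 2) in a planar conjugated ring means antiaromatic.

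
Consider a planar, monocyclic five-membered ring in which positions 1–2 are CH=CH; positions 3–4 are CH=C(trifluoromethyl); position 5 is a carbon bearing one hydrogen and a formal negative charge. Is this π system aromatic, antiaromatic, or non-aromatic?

The p orbitals form a continuous loop: each doubly-bonded ring atom is sp² with one p-orbital electron; the carbanion's lone pair occupies the p orbital. The ring is fully conjugated.
π-electron count: 2 × 2 = 4 from the double-bond units + 2 from the CH(-) atom = 6.
6 = 4(1) + 2, which satisfies Hückel's 4n+2 rule.

Aromatic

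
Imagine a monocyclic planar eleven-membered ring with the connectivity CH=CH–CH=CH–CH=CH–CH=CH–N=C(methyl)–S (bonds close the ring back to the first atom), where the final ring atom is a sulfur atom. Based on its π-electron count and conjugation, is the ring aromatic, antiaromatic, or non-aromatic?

Every ring atom contributes a p orbital perpendicular to the ring (each doubly-bonded ring atom is sp² with one p-orbital electron; each =N– nitrogen is pyridine-type (lone pair in the sp² plane, one electron in the p orbital); the sulfur donates one lone pair from its p orbital), so the π system is cyclic and fully conjugated.
Counting π electrons: 5 × 2 = 10 from the double-bond units + 2 from the S atom = 12.
12 = 4(3); a planar, fully conjugated 4n system is antiaromatic.

Antiaromatic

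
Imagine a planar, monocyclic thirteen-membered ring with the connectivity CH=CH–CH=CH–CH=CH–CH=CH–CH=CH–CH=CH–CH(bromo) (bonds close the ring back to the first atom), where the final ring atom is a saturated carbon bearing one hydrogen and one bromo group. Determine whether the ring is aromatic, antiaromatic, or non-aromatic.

The CH(bromo) position has four σ bonds — that saturated carbon is sp³ and has no p orbital in the ring π system — so the cyclic conjugation is interrupted.
Without a continuous loop of overlapping p orbitals the Hückel electron count never comes into play.

Non-aromatic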